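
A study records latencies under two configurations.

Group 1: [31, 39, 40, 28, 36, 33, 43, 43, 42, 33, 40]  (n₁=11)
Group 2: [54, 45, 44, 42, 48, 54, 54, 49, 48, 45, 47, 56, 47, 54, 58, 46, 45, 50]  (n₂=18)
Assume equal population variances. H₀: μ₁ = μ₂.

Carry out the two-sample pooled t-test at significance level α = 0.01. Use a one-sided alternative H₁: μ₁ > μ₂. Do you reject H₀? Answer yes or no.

x̄₁=37.091, s₁=5.186, n₁=11
x̄₂=49.222, s₂=4.672, n₂=18
s_p² = [10·5.186² + 17·4.672²]/27 = 23.7045
SE = √(s_p²·(1/11+1/18)) = 1.8633
t = (37.091−49.222)/1.8633 = -6.5107
df = 27
p-value (one-sided, H₁ greater) = 1.00000
At α=0.01: p ≥ α → fail to reject H₀

reject H₀: no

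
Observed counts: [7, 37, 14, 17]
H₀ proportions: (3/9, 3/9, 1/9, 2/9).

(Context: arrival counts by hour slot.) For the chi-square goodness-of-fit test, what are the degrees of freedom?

df = k − 1 = 4 − 1 = 3

degrees of freedom = 3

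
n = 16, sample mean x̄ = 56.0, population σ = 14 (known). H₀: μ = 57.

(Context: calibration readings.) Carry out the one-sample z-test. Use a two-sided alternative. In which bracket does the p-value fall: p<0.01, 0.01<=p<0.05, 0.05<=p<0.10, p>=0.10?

p-value bracket: p>=0.10

SE = σ/√n = 14/√16 = 3.5000
z = (x̄−μ₀)/SE = (56.0−57)/3.5000 = -0.2857
p-value (two-sided) = 0.77510
→ bracket: p>=0.10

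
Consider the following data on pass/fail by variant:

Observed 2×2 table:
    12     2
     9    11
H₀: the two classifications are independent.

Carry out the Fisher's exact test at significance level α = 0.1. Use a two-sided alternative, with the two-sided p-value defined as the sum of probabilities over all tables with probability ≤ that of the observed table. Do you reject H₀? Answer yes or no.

reject H₀: yes

Margins: r₁=14, r₂=20, c₁=21, c₂=13, n=34
p_obs = C(14,12)·C(20,9)/C(34,21); sum pmf over tables with pmf ≤ p_obs
p-value (two-sided) = 0.03021
At α=0.1: p < α → reject H₀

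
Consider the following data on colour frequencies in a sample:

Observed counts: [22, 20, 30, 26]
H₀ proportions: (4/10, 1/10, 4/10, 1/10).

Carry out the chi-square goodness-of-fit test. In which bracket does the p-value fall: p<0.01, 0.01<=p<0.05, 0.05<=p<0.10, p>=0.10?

n = 98; E_i = n·p_i = [39.20, 9.80, 39.20, 9.80]
χ² = (22−39.20)²/39.20 + (20−9.80)²/9.80 + (30−39.20)²/39.20 + (26−9.80)²/9.80 = 47.1020
df = 3
p-value (upper-tail) = 0.00000
→ bracket: p<0.01

p-value bracket: p<0.01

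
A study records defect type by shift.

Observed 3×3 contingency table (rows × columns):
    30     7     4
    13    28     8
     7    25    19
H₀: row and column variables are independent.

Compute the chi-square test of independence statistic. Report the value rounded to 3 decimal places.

Row totals [41, 49, 51], col totals [50, 60, 31], n=141
χ² = (30−14.54)²/14.54 + (7−17.45)²/17.45 + (4−9.01)²/9.01 + (13−17.38)²/17.38 + (28−20.85)²/20.85 + (8−10.77)²/10.77 + (7−18.09)²/18.09 + (25−21.70)²/21.70 + (19−11.21)²/11.21 = 42.4567
df = 4

test statistic = 42.457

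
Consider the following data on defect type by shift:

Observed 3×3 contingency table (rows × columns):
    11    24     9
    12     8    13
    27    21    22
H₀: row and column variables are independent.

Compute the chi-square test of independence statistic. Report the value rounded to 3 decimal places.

Row totals [44, 33, 70], col totals [50, 53, 44], n=147
χ² = (11−14.97)²/14.97 + (24−15.86)²/15.86 + (9−13.17)²/13.17 + (12−11.22)²/11.22 + (8−11.90)²/11.90 + (13−9.88)²/9.88 + (27−23.81)²/23.81 + (21−25.24)²/25.24 + (22−20.95)²/20.95 = 10.0533
df = 4

test statistic = 10.053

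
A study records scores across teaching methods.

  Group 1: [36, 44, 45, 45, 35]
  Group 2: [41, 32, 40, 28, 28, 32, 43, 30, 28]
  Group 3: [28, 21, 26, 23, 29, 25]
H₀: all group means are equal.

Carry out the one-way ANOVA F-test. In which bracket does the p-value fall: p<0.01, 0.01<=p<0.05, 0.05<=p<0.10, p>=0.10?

p-value bracket: p<0.01

Group means [41.00, 33.56, 25.33], grand mean 32.950
SSB = Σnᵢ(x̄ᵢ−x̄)² = 675.394; SSW = ΣΣ(x−x̄ᵢ)² = 443.556
MSB = 675.394/2 = 337.6972; MSW = 443.556/17 = 26.0915
F = MSB/MSW = 12.9428
df = (2, 17)
p-value (upper-tail) = 0.00038
→ bracket: p<0.01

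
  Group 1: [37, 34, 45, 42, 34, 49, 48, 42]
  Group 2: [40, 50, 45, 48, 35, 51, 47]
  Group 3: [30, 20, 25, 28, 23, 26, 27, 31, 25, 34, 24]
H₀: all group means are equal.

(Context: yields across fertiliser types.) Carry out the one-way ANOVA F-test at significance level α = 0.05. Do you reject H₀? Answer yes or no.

reject H₀: yes

Group means [41.38, 45.14, 26.64], grand mean 36.154
SSB = Σnᵢ(x̄ᵢ−x̄)² = 1780.107; SSW = ΣΣ(x−x̄ᵢ)² = 599.278
MSB = 1780.107/2 = 890.0535; MSW = 599.278/23 = 26.0555
F = MSB/MSW = 34.1598
df = (2, 23)
p-value (upper-tail) = 0.00000
At α=0.05: p < α → reject H₀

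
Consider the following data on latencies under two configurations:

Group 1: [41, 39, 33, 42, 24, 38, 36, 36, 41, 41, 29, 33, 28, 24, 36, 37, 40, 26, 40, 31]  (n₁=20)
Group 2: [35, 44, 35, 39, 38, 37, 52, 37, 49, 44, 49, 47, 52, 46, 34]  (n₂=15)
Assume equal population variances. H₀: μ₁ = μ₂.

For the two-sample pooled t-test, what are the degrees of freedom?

degrees of freedom = 33

df = n₁ + n₂ − 2 = 20 + 15 − 2 = 33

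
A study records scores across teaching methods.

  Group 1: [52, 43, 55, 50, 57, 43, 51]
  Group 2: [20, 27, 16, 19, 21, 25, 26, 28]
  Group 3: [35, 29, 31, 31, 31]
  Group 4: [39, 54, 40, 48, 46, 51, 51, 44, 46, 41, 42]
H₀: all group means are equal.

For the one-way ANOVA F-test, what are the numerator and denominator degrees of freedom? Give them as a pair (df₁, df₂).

degrees of freedom = [3, 27]

k = 4 groups, N = 31 total
df = (k−1, N−k) = (4−1, 31−4) = (3, 27)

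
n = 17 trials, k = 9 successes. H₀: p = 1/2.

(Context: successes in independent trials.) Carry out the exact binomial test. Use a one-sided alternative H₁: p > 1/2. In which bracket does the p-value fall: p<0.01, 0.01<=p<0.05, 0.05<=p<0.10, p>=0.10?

Exact binomial: n=17, k=9, p₀=1/2=0.5000
P(X≥9) from Σ C(n,i)·p₀^i·(1−p₀)^(n−i)
p-value (one-sided, H₁ greater) = 0.50000
→ bracket: p>=0.10

p-value bracket: p>=0.10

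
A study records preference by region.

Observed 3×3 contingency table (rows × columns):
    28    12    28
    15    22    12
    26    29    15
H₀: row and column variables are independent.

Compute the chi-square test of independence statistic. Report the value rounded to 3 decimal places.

Row totals [68, 49, 70], col totals [69, 63, 55], n=187
χ² = (28−25.09)²/25.09 + (12−22.91)²/22.91 + (28−20.00)²/20.00 + (15−18.08)²/18.08 + (22−16.51)²/16.51 + (12−14.41)²/14.41 + (26−25.83)²/25.83 + (29−23.58)²/23.58 + (15−20.59)²/20.59 = 14.2498
df = 4

test statistic = 14.250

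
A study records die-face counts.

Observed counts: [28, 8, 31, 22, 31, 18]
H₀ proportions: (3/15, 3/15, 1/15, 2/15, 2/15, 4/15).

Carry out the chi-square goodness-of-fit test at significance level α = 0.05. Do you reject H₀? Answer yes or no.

n = 138; E_i = n·p_i = [27.60, 27.60, 9.20, 18.40, 18.40, 36.80]
χ² = (28−27.60)²/27.60 + (8−27.60)²/27.60 + (31−9.20)²/9.20 + (22−18.40)²/18.40 + (31−18.40)²/18.40 + (18−36.80)²/36.80 = 84.5181
df = 5
p-value (upper-tail) = 0.00000
At α=0.05: p < α → reject H₀

reject H₀: yes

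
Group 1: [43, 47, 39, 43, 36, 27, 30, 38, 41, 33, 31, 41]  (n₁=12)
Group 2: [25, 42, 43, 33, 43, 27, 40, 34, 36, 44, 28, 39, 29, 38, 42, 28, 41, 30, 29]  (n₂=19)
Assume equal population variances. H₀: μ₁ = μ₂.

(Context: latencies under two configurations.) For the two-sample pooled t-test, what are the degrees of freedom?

df = n₁ + n₂ − 2 = 12 + 19 − 2 = 29

degrees of freedom = 29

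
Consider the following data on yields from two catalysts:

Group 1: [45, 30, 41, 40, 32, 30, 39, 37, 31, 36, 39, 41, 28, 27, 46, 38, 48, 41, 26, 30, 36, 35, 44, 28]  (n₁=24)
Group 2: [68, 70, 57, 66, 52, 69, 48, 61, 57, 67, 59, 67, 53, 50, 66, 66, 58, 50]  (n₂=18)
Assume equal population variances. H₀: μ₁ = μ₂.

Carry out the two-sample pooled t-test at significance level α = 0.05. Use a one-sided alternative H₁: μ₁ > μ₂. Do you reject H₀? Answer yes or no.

reject H₀: no

x̄₁=36.167, s₁=6.465, n₁=24
x̄₂=60.222, s₂=7.401, n₂=18
s_p² = [23·6.465² + 17·7.401²]/40 = 47.3111
SE = √(s_p²·(1/24+1/18)) = 2.1447
t = (36.167−60.222)/2.1447 = -11.2163
df = 40
p-value (one-sided, H₁ greater) = 1.00000
At α=0.05: p ≥ α → fail to reject H₀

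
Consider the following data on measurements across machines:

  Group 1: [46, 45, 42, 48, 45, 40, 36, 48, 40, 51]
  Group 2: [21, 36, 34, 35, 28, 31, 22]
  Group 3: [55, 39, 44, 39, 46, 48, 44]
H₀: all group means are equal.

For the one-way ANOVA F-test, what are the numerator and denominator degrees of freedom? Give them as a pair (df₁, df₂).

k = 3 groups, N = 24 total
df = (k−1, N−k) = (3−1, 24−3) = (2, 21)

degrees of freedom = [2, 21]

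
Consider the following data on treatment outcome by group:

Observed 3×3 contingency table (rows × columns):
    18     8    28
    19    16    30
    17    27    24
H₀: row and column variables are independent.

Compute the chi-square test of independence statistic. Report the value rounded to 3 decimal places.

Row totals [54, 65, 68], col totals [54, 51, 82], n=187
χ² = (18−15.59)²/15.59 + (8−14.73)²/14.73 + (28−23.68)²/23.68 + (19−18.77)²/18.77 + (16−17.73)²/17.73 + (30−28.50)²/28.50 + (17−19.64)²/19.64 + (27−18.55)²/18.55 + (24−29.82)²/29.82 = 9.8260
df = 4

test statistic = 9.826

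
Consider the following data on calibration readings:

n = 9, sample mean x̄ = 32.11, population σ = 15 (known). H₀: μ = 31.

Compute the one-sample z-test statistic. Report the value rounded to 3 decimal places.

SE = σ/√n = 15/√9 = 5.0000
z = (x̄−μ₀)/SE = (32.11−31)/5.0000 = 0.2220

test statistic = 0.222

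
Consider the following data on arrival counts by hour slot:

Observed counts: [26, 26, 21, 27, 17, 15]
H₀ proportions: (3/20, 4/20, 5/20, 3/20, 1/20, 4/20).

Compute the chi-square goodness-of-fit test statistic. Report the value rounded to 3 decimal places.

test statistic = 30.240

n = 132; E_i = n·p_i = [19.80, 26.40, 33.00, 19.80, 6.60, 26.40]
χ² = (26−19.80)²/19.80 + (26−26.40)²/26.40 + (21−33.00)²/33.00 + (27−19.80)²/19.80 + (17−6.60)²/6.60 + (15−26.40)²/26.40 = 30.2399
df = 5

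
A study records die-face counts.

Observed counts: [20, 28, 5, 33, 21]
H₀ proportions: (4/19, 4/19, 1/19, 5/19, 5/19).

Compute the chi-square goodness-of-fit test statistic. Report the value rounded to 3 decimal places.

n = 107; E_i = n·p_i = [22.53, 22.53, 5.63, 28.16, 28.16]
χ² = (20−22.53)²/22.53 + (28−22.53)²/22.53 + (5−5.63)²/5.63 + (33−28.16)²/28.16 + (21−28.16)²/28.16 = 4.3364
df = 4

test statistic = 4.336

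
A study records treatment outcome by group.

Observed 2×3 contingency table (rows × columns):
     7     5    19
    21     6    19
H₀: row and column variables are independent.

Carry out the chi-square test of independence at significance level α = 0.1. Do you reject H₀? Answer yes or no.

Row totals [31, 46], col totals [28, 11, 38], n=77
χ² = (7−11.27)²/11.27 + (5−4.43)²/4.43 + (19−15.30)²/15.30 + (21−16.73)²/16.73 + (6−6.57)²/6.57 + (19−22.70)²/22.70 = 4.3333
df = 2
p-value (upper-tail) = 0.11456
At α=0.1: p ≥ α → fail to reject H₀

reject H₀: no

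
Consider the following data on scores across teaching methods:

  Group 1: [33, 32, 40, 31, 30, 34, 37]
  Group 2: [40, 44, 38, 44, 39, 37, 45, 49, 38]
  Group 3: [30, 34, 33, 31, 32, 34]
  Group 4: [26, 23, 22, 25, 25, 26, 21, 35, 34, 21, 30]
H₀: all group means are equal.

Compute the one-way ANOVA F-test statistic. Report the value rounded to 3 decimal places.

Group means [33.86, 41.56, 32.33, 26.18], grand mean 33.121
SSB = Σnᵢ(x̄ᵢ−x̄)² = 1177.466; SSW = ΣΣ(x−x̄ᵢ)² = 460.049
MSB = 1177.466/3 = 392.4887; MSW = 460.049/29 = 15.8638
F = MSB/MSW = 24.7412
df = (3, 29)

test statistic = 24.741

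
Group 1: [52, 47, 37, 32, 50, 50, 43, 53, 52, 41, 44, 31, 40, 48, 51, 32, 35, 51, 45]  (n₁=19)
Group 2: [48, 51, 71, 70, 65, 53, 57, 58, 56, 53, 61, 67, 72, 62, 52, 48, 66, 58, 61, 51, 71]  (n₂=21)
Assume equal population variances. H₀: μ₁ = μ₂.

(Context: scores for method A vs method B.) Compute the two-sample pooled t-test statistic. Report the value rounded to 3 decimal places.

x̄₁=43.895, s₁=7.520, n₁=19
x̄₂=59.571, s₂=7.884, n₂=21
s_p² = [18·7.520² + 20·7.884²]/38 = 59.4982
SE = √(s_p²·(1/19+1/21)) = 2.4423
t = (43.895−59.571)/2.4423 = -6.4189
df = 38

test statistic = -6.419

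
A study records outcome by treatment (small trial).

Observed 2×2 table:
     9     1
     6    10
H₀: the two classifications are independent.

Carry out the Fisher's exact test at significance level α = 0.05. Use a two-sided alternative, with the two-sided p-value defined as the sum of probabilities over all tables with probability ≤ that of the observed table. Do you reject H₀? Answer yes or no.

Margins: r₁=10, r₂=16, c₁=15, c₂=11, n=26
p_obs = C(10,9)·C(16,6)/C(26,15); sum pmf over tables with pmf ≤ p_obs
p-value (two-sided) = 0.01435
At α=0.05: p < α → reject H₀

reject H₀: yes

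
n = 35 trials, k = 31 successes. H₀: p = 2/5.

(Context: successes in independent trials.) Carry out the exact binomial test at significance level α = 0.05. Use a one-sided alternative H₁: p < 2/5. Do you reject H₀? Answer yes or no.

Exact binomial: n=35, k=31, p₀=2/5=0.4000
P(X≤31) from Σ C(n,i)·p₀^i·(1−p₀)^(n−i)
p-value (one-sided, H₁ less) = 1.00000
At α=0.05: p ≥ α → fail to reject H₀

reject H₀: no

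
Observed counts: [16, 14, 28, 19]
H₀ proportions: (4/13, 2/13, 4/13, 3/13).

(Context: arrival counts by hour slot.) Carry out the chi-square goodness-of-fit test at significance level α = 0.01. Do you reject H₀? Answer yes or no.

n = 77; E_i = n·p_i = [23.69, 11.85, 23.69, 17.77]
χ² = (16−23.69)²/23.69 + (14−11.85)²/11.85 + (28−23.69)²/23.69 + (19−17.77)²/17.77 = 3.7576
df = 3
p-value (upper-tail) = 0.28886
At α=0.01: p ≥ α → fail to reject H₀

reject H₀: no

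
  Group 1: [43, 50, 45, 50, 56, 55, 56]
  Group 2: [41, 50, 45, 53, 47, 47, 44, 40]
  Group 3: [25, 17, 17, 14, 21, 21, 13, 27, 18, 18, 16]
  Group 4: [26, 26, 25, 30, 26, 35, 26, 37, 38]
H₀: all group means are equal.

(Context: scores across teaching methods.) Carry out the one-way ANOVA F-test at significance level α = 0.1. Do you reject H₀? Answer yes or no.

Group means [50.71, 45.88, 18.82, 29.89], grand mean 34.229
SSB = Σnᵢ(x̄ᵢ−x̄)² = 5769.343; SSW = ΣΣ(x−x̄ᵢ)² = 714.829
MSB = 5769.343/3 = 1923.1142; MSW = 714.829/31 = 23.0590
F = MSB/MSW = 83.3997
df = (3, 31)
p-value (upper-tail) = 0.00000
At α=0.1: p < α → reject H₀

reject H₀: yes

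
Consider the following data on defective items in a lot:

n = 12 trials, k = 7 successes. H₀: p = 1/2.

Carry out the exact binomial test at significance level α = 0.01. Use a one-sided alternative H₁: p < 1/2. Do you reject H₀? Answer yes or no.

reject H₀: no

Exact binomial: n=12, k=7, p₀=1/2=0.5000
P(X≤7) from Σ C(n,i)·p₀^i·(1−p₀)^(n−i)
p-value (one-sided, H₁ less) = 0.80615
At α=0.01: p ≥ α → fail to reject H₀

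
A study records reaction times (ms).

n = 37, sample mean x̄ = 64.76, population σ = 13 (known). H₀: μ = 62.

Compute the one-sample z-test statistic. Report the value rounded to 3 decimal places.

test statistic = 1.291

SE = σ/√n = 13/√37 = 2.1372
z = (x̄−μ₀)/SE = (64.76−62)/2.1372 = 1.2914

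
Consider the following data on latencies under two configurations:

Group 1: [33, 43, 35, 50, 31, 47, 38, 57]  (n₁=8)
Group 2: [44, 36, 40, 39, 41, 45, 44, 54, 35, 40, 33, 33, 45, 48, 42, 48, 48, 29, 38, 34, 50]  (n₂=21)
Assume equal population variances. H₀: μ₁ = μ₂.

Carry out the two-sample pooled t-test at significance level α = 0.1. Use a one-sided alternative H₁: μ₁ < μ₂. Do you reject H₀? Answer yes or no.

x̄₁=41.750, s₁=9.114, n₁=8
x̄₂=41.238, s₂=6.495, n₂=21
s_p² = [7·9.114² + 20·6.495²]/27 = 52.7892
SE = √(s_p²·(1/8+1/21)) = 3.0187
t = (41.750−41.238)/3.0187 = 0.1696
df = 27
p-value (one-sided, H₁ less) = 0.56670
At α=0.1: p ≥ α → fail to reject H₀

reject H₀: no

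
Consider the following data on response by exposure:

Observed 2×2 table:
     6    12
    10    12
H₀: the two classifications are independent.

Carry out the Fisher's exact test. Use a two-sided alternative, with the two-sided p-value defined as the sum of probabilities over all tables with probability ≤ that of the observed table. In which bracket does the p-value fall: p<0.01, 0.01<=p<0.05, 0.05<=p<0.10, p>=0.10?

p-value bracket: p>=0.10

Margins: r₁=18, r₂=22, c₁=16, c₂=24, n=40
p_obs = C(18,6)·C(22,10)/C(40,16); sum pmf over tables with pmf ≤ p_obs
p-value (two-sided) = 0.52551
→ bracket: p>=0.10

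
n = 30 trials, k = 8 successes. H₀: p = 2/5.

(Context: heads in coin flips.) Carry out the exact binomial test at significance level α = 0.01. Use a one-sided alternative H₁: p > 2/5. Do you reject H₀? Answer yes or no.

Exact binomial: n=30, k=8, p₀=2/5=0.4000
P(X≥8) from Σ C(n,i)·p₀^i·(1−p₀)^(n−i)
p-value (one-sided, H₁ greater) = 0.95648
At α=0.01: p ≥ α → fail to reject H₀

reject H₀: no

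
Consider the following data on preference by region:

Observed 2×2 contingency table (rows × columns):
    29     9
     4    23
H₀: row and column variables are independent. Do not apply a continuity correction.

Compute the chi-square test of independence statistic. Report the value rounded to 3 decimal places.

Row totals [38, 27], col totals [33, 32], n=65
χ² = (29−19.29)²/19.29 + (9−18.71)²/18.71 + (4−13.71)²/13.71 + (23−13.29)²/13.29 = 23.8870
df = 1

test statistic = 23.887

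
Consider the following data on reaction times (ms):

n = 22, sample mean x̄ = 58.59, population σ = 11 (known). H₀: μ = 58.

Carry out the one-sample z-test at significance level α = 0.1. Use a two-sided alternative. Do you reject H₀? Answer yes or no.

reject H₀: no

SE = σ/√n = 11/√22 = 2.3452
z = (x̄−μ₀)/SE = (58.59−58)/2.3452 = 0.2516
p-value (two-sided) = 0.80137
At α=0.1: p ≥ α → fail to reject H₀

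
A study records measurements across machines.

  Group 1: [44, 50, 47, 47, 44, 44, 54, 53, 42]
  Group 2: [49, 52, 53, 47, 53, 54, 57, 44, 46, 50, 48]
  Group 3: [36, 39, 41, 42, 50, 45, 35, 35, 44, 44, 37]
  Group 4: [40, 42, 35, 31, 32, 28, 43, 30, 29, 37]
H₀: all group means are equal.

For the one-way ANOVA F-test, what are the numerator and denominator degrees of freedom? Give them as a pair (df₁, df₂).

k = 4 groups, N = 41 total
df = (k−1, N−k) = (4−1, 41−4) = (3, 37)

degrees of freedom = [3, 37]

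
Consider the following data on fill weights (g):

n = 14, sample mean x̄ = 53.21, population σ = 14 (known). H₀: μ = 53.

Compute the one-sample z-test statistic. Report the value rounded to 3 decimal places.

SE = σ/√n = 14/√14 = 3.7417
z = (x̄−μ₀)/SE = (53.21−53)/3.7417 = 0.0561

test statistic = 0.056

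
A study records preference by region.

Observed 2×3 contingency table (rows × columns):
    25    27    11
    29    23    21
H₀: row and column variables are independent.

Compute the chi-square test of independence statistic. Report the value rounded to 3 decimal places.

Row totals [63, 73], col totals [54, 50, 32], n=136
χ² = (25−25.01)²/25.01 + (27−23.16)²/23.16 + (11−14.82)²/14.82 + (29−28.99)²/28.99 + (23−26.84)²/26.84 + (21−17.18)²/17.18 = 3.0223
df = 2

test statistic = 3.022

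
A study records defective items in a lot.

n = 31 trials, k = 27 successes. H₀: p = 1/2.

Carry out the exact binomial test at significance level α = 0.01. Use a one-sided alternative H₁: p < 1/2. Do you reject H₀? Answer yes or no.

reject H₀: no

Exact binomial: n=31, k=27, p₀=1/2=0.5000
P(X≤27) from Σ C(n,i)·p₀^i·(1−p₀)^(n−i)
p-value (one-sided, H₁ less) = 1.00000
At α=0.01: p ≥ α → fail to reject H₀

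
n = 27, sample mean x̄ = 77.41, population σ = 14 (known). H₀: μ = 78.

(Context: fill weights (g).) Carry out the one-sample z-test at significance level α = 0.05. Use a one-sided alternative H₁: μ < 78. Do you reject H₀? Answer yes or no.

SE = σ/√n = 14/√27 = 2.6943
z = (x̄−μ₀)/SE = (77.41−78)/2.6943 = -0.2190
p-value (one-sided, H₁ less) = 0.41333
At α=0.05: p ≥ α → fail to reject H₀

reject H₀: no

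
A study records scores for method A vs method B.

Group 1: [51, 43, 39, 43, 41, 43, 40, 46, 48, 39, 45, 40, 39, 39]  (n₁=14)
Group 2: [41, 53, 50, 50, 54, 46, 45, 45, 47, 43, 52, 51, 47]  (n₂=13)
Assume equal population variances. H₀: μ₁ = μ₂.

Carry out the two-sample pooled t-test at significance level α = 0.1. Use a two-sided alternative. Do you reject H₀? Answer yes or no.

x̄₁=42.571, s₁=3.777, n₁=14
x̄₂=48.000, s₂=4.000, n₂=13
s_p² = [13·3.777² + 12·4.000²]/25 = 15.0971
SE = √(s_p²·(1/14+1/13)) = 1.4966
t = (42.571−48.000)/1.4966 = -3.6274
df = 25
p-value (two-sided) = 0.00128
At α=0.1: p < α → reject H₀

reject H₀: yes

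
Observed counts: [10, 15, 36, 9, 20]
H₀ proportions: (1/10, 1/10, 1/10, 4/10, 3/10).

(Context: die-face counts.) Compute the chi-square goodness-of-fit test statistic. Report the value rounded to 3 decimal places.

n = 90; E_i = n·p_i = [9.00, 9.00, 9.00, 36.00, 27.00]
χ² = (10−9.00)²/9.00 + (15−9.00)²/9.00 + (36−9.00)²/9.00 + (9−36.00)²/36.00 + (20−27.00)²/27.00 = 107.1759
df = 4

test statistic = 107.176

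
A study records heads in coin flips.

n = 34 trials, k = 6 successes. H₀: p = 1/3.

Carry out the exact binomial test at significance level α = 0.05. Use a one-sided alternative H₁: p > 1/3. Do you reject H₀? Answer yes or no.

reject H₀: no

Exact binomial: n=34, k=6, p₀=1/3=0.3333
P(X≥6) from Σ C(n,i)·p₀^i·(1−p₀)^(n−i)
p-value (one-sided, H₁ greater) = 0.98712
At α=0.05: p ≥ α → fail to reject H₀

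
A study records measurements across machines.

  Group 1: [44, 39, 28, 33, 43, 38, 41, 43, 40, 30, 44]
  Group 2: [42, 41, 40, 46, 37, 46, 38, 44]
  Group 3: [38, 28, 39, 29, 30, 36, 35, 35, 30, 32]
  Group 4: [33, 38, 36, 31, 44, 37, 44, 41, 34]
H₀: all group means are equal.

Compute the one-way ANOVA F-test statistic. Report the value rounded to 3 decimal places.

test statistic = 5.371

Group means [38.45, 41.75, 33.20, 37.56], grand mean 37.553
SSB = Σnᵢ(x̄ᵢ−x̄)² = 339.345; SSW = ΣΣ(x−x̄ᵢ)² = 716.049
MSB = 339.345/3 = 113.1151; MSW = 716.049/34 = 21.0603
F = MSB/MSW = 5.3710
df = (3, 34)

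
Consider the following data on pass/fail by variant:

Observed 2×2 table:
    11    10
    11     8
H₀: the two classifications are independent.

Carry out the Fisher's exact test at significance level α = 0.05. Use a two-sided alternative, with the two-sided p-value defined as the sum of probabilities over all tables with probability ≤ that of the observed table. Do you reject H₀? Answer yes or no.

Margins: r₁=21, r₂=19, c₁=22, c₂=18, n=40
p_obs = C(21,11)·C(19,11)/C(40,22); sum pmf over tables with pmf ≤ p_obs
p-value (two-sided) = 0.76052
At α=0.05: p ≥ α → fail to reject H₀

reject H₀: no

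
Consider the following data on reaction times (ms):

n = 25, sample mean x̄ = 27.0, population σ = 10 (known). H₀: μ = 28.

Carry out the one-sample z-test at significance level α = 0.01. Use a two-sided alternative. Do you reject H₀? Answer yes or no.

reject H₀: no

SE = σ/√n = 10/√25 = 2.0000
z = (x̄−μ₀)/SE = (27.0−28)/2.0000 = -0.5000
p-value (two-sided) = 0.61708
At α=0.01: p ≥ α → fail to reject H₀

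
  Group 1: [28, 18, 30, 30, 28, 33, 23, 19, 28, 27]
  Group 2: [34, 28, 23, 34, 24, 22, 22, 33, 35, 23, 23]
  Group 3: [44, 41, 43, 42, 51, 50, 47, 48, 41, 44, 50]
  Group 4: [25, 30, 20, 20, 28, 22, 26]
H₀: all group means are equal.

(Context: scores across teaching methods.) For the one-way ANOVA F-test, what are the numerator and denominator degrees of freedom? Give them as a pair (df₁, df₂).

degrees of freedom = [3, 35]

k = 4 groups, N = 39 total
df = (k−1, N−k) = (4−1, 39−4) = (3, 35)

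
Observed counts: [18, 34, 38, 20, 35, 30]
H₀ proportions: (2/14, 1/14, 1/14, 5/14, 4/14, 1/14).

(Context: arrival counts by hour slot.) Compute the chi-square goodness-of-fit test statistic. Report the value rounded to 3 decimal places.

n = 175; E_i = n·p_i = [25.00, 12.50, 12.50, 62.50, 50.00, 12.50]
χ² = (18−25.00)²/25.00 + (34−12.50)²/12.50 + (38−12.50)²/12.50 + (20−62.50)²/62.50 + (35−50.00)²/50.00 + (30−12.50)²/12.50 = 148.8600
df = 5

test statistic = 148.860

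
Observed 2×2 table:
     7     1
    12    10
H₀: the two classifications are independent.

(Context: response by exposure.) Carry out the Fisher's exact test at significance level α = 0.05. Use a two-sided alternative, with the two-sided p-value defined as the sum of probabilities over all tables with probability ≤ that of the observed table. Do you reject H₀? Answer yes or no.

reject H₀: no

Margins: r₁=8, r₂=22, c₁=19, c₂=11, n=30
p_obs = C(8,7)·C(22,12)/C(30,19); sum pmf over tables with pmf ≤ p_obs
p-value (two-sided) = 0.19870
At α=0.05: p ≥ α → fail to reject H₀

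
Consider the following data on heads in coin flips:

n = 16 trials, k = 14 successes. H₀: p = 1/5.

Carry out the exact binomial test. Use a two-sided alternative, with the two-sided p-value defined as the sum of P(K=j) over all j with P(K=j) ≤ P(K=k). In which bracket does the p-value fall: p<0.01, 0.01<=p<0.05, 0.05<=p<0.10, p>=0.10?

Exact binomial: n=16, k=14, p₀=1/5=0.2000
P(X=j) = C(n,j)·p₀^j·(1−p₀)^(n−j); p = Σ P(X=j) over j with P(X=j) ≤ P(X=14)
p-value (two-sided) = 0.00000
→ bracket: p<0.01

p-value bracket: p<0.01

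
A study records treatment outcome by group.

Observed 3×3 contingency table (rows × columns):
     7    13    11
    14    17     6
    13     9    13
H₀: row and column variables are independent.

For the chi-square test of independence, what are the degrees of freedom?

df = (r−1)(c−1) = (3−1)·(3−1) = 4

degrees of freedom = 4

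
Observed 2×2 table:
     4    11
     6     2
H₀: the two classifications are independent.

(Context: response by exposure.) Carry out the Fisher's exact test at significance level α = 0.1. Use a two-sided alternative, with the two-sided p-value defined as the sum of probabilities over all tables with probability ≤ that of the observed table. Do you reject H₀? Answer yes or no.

Margins: r₁=15, r₂=8, c₁=10, c₂=13, n=23
p_obs = C(15,4)·C(8,6)/C(23,10); sum pmf over tables with pmf ≤ p_obs
p-value (two-sided) = 0.03931
At α=0.1: p < α → reject H₀

reject H₀: yes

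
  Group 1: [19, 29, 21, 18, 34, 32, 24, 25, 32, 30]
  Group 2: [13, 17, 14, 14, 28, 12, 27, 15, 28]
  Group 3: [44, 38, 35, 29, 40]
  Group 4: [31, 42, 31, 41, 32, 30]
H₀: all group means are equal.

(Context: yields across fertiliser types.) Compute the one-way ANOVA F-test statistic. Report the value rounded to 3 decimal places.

Group means [26.40, 18.67, 37.20, 34.50], grand mean 27.500
SSB = Σnᵢ(x̄ᵢ−x̄)² = 1478.800; SSW = ΣΣ(x−x̄ᵢ)² = 958.700
MSB = 1478.800/3 = 492.9333; MSW = 958.700/26 = 36.8731
F = MSB/MSW = 13.3684
df = (3, 26)

test statistic = 13.368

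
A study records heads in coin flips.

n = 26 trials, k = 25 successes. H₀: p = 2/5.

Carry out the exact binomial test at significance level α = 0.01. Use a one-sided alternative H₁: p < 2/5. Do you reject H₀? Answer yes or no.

Exact binomial: n=26, k=25, p₀=2/5=0.4000
P(X≤25) from Σ C(n,i)·p₀^i·(1−p₀)^(n−i)
p-value (one-sided, H₁ less) = 1.00000
At α=0.01: p ≥ α → fail to reject H₀

reject H₀: no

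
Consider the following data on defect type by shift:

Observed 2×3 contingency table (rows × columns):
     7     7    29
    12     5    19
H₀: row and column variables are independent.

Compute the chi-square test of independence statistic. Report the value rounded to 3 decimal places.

Row totals [43, 36], col totals [19, 12, 48], n=79
χ² = (7−10.34)²/10.34 + (7−6.53)²/6.53 + (29−26.13)²/26.13 + (12−8.66)²/8.66 + (5−5.47)²/5.47 + (19−21.87)²/21.87 = 3.1368
df = 2

test statistic = 3.137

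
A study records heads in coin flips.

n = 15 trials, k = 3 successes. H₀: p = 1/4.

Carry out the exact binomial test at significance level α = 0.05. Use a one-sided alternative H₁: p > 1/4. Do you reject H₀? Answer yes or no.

reject H₀: no

Exact binomial: n=15, k=3, p₀=1/4=0.2500
P(X≥3) from Σ C(n,i)·p₀^i·(1−p₀)^(n−i)
p-value (one-sided, H₁ greater) = 0.76391
At α=0.05: p ≥ α → fail to reject H₀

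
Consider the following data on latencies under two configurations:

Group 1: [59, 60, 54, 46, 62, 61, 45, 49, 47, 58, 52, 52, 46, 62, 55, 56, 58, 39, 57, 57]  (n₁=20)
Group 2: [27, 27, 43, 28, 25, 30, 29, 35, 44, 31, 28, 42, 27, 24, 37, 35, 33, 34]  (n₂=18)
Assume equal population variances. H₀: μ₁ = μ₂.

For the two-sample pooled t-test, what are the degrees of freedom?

degrees of freedom = 36

df = n₁ + n₂ − 2 = 20 + 18 − 2 = 36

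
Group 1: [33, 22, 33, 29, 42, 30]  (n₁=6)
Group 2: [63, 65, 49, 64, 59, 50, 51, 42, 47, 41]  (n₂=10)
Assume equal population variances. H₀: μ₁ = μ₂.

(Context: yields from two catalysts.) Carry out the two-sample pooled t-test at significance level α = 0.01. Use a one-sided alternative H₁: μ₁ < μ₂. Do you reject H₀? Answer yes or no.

x̄₁=31.500, s₁=6.535, n₁=6
x̄₂=53.100, s₂=9.012, n₂=10
s_p² = [5·6.535² + 9·9.012²]/14 = 67.4571
SE = √(s_p²·(1/6+1/10)) = 4.2413
t = (31.500−53.100)/4.2413 = -5.0928
df = 14
p-value (one-sided, H₁ less) = 0.00008
At α=0.01: p < α → reject H₀

reject H₀: yes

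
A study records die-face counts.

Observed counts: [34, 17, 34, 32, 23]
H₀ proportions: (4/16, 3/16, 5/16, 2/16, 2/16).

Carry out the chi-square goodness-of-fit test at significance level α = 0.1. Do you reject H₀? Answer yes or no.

n = 140; E_i = n·p_i = [35.00, 26.25, 43.75, 17.50, 17.50]
χ² = (34−35.00)²/35.00 + (17−26.25)²/26.25 + (34−43.75)²/43.75 + (32−17.50)²/17.50 + (23−17.50)²/17.50 = 19.2038
df = 4
p-value (upper-tail) = 0.00072
At α=0.1: p < α → reject H₀

reject H₀: yes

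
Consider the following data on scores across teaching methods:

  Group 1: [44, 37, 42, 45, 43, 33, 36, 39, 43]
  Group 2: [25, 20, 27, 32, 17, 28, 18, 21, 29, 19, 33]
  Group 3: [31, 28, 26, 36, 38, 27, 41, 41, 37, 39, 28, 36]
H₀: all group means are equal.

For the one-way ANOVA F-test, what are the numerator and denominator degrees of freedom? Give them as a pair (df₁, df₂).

k = 3 groups, N = 32 total
df = (k−1, N−k) = (3−1, 32−3) = (2, 29)

degrees of freedom = [2, 29]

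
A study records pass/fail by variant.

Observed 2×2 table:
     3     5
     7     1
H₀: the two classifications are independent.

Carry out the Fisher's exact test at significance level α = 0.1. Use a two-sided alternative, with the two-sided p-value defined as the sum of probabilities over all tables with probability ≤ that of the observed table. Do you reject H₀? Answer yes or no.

reject H₀: no

Margins: r₁=8, r₂=8, c₁=10, c₂=6, n=16
p_obs = C(8,3)·C(8,7)/C(16,10); sum pmf over tables with pmf ≤ p_obs
p-value (two-sided) = 0.11888
At α=0.1: p ≥ α → fail to reject H₀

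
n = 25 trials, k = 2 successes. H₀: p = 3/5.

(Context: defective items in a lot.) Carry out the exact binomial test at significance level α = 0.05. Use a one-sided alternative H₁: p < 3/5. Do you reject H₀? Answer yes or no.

reject H₀: yes

Exact binomial: n=25, k=2, p₀=3/5=0.6000
P(X≤2) from Σ C(n,i)·p₀^i·(1−p₀)^(n−i)
p-value (one-sided, H₁ less) = 0.00000
At α=0.05: p < α → reject H₀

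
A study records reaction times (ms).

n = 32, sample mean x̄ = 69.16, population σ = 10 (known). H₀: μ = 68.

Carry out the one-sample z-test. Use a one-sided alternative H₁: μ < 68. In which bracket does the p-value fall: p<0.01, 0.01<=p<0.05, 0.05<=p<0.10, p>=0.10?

p-value bracket: p>=0.10

SE = σ/√n = 10/√32 = 1.7678
z = (x̄−μ₀)/SE = (69.16−68)/1.7678 = 0.6562
p-value (one-sided, H₁ less) = 0.74415
→ bracket: p>=0.10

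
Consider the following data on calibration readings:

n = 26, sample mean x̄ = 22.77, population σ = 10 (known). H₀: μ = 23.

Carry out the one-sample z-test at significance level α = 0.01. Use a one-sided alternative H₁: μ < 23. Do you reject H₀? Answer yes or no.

reject H₀: no

SE = σ/√n = 10/√26 = 1.9612
z = (x̄−μ₀)/SE = (22.77−23)/1.9612 = -0.1173
p-value (one-sided, H₁ less) = 0.45332
At α=0.01: p ≥ α → fail to reject H₀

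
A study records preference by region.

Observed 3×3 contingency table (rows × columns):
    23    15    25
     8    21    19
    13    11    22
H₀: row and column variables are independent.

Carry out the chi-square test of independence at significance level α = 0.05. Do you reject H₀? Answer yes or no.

Row totals [63, 48, 46], col totals [44, 47, 66], n=157
χ² = (23−17.66)²/17.66 + (15−18.86)²/18.86 + (25−26.48)²/26.48 + (8−13.45)²/13.45 + (21−14.37)²/14.37 + (19−20.18)²/20.18 + (13−12.89)²/12.89 + (11−13.77)²/13.77 + (22−19.34)²/19.34 = 8.7537
df = 4
p-value (upper-tail) = 0.06756
At α=0.05: p ≥ α → fail to reject H₀

reject H₀: no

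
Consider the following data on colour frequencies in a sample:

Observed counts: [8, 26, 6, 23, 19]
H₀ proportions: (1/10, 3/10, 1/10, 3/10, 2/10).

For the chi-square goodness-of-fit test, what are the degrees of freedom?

df = k − 1 = 5 − 1 = 4

degrees of freedom = 4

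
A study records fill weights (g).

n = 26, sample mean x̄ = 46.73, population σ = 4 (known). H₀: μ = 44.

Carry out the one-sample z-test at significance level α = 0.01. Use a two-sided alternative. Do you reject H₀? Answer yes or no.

SE = σ/√n = 4/√26 = 0.7845
z = (x̄−μ₀)/SE = (46.73−44)/0.7845 = 3.4801
p-value (two-sided) = 0.00050
At α=0.01: p < α → reject H₀

reject H₀: yes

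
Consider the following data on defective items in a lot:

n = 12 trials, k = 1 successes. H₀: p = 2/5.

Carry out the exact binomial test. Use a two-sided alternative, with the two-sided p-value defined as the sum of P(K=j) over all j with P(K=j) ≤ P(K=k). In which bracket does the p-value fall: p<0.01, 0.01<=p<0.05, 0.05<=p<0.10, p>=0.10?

Exact binomial: n=12, k=1, p₀=2/5=0.4000
P(X=j) = C(n,j)·p₀^j·(1−p₀)^(n−j); p = Σ P(X=j) over j with P(X=j) ≤ P(X=1)
p-value (two-sided) = 0.03486
→ bracket: 0.01<=p<0.05

p-value bracket: 0.01<=p<0.05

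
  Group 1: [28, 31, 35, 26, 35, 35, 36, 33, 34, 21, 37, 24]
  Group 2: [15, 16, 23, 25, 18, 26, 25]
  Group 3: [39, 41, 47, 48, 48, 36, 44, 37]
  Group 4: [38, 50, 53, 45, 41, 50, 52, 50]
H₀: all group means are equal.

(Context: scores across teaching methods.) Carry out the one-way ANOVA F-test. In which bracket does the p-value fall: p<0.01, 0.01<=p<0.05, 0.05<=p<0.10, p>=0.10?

p-value bracket: p<0.01

Group means [31.25, 21.14, 42.50, 47.38], grand mean 35.486
SSB = Σnᵢ(x̄ᵢ−x̄)² = 3179.761; SSW = ΣΣ(x−x̄ᵢ)² = 812.982
MSB = 3179.761/3 = 1059.9202; MSW = 812.982/31 = 26.2252
F = MSB/MSW = 40.4161
df = (3, 31)
p-value (upper-tail) = 0.00000
→ bracket: p<0.01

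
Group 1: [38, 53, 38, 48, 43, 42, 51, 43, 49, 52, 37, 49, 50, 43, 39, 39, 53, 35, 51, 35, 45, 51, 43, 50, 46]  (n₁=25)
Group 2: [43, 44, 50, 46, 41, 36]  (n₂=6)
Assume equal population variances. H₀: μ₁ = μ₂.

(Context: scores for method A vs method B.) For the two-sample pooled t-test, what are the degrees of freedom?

degrees of freedom = 29

df = n₁ + n₂ − 2 = 25 + 6 − 2 = 29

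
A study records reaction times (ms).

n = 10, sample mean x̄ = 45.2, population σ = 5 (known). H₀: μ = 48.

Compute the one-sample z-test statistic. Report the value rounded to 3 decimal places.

SE = σ/√n = 5/√10 = 1.5811
z = (x̄−μ₀)/SE = (45.2−48)/1.5811 = -1.7709

test statistic = -1.771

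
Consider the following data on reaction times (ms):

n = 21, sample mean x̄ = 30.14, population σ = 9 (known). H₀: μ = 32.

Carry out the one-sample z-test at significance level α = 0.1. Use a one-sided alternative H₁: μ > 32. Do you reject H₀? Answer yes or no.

SE = σ/√n = 9/√21 = 1.9640
z = (x̄−μ₀)/SE = (30.14−32)/1.9640 = -0.9471
p-value (one-sided, H₁ greater) = 0.82820
At α=0.1: p ≥ α → fail to reject H₀

reject H₀: no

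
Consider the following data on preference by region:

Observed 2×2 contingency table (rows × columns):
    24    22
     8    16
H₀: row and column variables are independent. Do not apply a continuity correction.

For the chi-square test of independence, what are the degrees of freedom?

degrees of freedom = 1

df = (r−1)(c−1) = (2−1)·(2−1) = 1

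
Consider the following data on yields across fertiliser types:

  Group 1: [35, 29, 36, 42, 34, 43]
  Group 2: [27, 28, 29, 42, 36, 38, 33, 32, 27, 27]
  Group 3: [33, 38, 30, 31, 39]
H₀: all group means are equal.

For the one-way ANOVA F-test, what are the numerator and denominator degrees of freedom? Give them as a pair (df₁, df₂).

degrees of freedom = [2, 18]

k = 3 groups, N = 21 total
df = (k−1, N−k) = (3−1, 21−3) = (2, 18)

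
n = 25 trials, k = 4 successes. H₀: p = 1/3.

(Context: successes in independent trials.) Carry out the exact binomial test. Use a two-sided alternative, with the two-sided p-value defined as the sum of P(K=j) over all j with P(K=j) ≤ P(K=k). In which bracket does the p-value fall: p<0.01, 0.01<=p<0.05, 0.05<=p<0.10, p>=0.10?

Exact binomial: n=25, k=4, p₀=1/3=0.3333
P(X=j) = C(n,j)·p₀^j·(1−p₀)^(n−j); p = Σ P(X=j) over j with P(X=j) ≤ P(X=4)
p-value (two-sided) = 0.08771
→ bracket: 0.05<=p<0.10

p-value bracket: 0.05<=p<0.10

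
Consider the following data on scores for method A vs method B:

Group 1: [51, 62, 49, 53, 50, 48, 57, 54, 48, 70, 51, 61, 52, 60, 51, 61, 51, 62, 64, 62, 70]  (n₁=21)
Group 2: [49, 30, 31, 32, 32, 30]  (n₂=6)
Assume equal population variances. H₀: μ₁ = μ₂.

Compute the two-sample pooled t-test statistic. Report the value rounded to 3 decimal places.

x̄₁=56.524, s₁=6.954, n₁=21
x̄₂=34.000, s₂=7.403, n₂=6
s_p² = [20·6.954² + 5·7.403²]/25 = 49.6495
SE = √(s_p²·(1/21+1/6)) = 3.2618
t = (56.524−34.000)/3.2618 = 6.9054
df = 25

test statistic = 6.905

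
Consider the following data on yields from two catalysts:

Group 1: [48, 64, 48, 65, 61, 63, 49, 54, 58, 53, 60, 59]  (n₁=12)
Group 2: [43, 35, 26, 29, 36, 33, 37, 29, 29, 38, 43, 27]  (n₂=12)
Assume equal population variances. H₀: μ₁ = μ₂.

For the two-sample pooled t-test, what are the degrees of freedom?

df = n₁ + n₂ − 2 = 12 + 12 − 2 = 22

degrees of freedom = 22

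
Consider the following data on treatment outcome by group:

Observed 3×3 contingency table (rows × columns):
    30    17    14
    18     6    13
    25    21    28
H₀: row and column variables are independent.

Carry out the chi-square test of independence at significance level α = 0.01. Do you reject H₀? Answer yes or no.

reject H₀: no

Row totals [61, 37, 74], col totals [73, 44, 55], n=172
χ² = (30−25.89)²/25.89 + (17−15.60)²/15.60 + (14−19.51)²/19.51 + (18−15.70)²/15.70 + (6−9.47)²/9.47 + (13−11.83)²/11.83 + (25−31.41)²/31.41 + (21−18.93)²/18.93 + (28−23.66)²/23.66 = 6.3796
df = 4
p-value (upper-tail) = 0.17254
At α=0.01: p ≥ α → fail to reject H₀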